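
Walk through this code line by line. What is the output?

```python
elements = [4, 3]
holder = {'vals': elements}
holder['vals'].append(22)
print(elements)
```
[4, 3, 22]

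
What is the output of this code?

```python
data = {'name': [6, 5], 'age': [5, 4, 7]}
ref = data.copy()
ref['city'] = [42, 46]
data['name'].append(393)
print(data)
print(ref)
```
{'name': [6, 5, 393], 'age': [5, 4, 7]}
{'name': [6, 5, 393], 'age': [5, 4, 7], 'city': [42, 46]}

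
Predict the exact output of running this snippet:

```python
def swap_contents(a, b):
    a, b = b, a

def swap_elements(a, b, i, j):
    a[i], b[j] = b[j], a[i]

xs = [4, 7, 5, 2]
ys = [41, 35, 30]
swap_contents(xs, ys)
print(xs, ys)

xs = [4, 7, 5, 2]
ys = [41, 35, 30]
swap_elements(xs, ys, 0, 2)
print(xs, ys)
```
[4, 7, 5, 2] [41, 35, 30]
[30, 7, 5, 2] [41, 35, 4]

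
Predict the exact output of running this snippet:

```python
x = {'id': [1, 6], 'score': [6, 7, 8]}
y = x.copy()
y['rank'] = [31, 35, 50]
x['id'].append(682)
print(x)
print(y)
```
{'id': [1, 6, 682], 'score': [6, 7, 8]}
{'id': [1, 6, 682], 'score': [6, 7, 8], 'rank': [31, 35, 50]}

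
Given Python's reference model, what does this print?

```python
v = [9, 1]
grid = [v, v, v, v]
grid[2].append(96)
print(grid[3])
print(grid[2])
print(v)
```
[9, 1, 96]
[9, 1, 96]
[9, 1, 96]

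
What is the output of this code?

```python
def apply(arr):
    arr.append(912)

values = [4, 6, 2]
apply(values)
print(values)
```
[4, 6, 2, 912]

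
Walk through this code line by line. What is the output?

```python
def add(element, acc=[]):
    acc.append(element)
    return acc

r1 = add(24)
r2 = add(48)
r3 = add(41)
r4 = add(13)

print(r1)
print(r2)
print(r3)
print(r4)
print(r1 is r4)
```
[24, 48, 41, 13]
[24, 48, 41, 13]
[24, 48, 41, 13]
[24, 48, 41, 13]
True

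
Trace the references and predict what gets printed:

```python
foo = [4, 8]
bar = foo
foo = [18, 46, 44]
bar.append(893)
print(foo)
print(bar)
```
[18, 46, 44]
[4, 8, 893]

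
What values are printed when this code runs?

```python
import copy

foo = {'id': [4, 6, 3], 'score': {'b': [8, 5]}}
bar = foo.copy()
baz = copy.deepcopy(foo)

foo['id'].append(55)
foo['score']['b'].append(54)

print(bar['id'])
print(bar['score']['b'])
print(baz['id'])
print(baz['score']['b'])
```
[4, 6, 3, 55]
[8, 5, 54]
[4, 6, 3]
[8, 5]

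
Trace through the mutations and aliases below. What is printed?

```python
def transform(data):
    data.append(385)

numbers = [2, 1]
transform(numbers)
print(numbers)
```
[2, 1, 385]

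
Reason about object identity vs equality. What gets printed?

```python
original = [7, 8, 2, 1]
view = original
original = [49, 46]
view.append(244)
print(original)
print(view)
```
[49, 46]
[7, 8, 2, 1, 244]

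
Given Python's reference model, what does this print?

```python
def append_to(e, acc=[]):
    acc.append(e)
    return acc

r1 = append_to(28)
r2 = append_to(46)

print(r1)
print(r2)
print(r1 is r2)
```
[28, 46]
[28, 46]
True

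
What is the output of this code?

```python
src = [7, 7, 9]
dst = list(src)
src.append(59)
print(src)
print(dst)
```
[7, 7, 9, 59]
[7, 7, 9]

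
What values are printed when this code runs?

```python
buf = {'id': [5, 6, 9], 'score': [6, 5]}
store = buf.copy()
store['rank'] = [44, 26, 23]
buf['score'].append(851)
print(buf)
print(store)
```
{'id': [5, 6, 9], 'score': [6, 5, 851]}
{'id': [5, 6, 9], 'score': [6, 5, 851], 'rank': [44, 26, 23]}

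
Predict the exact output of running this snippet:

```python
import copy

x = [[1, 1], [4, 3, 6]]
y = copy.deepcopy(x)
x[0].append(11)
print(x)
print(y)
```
[[1, 1, 11], [4, 3, 6]]
[[1, 1], [4, 3, 6]]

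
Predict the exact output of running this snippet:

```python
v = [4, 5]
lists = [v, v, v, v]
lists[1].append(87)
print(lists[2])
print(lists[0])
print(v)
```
[4, 5, 87]
[4, 5, 87]
[4, 5, 87]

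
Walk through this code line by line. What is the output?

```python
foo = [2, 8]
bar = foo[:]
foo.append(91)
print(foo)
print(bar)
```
[2, 8, 91]
[2, 8]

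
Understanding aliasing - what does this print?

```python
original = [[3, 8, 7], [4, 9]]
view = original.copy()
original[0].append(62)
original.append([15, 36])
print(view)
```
[[3, 8, 7, 62], [4, 9]]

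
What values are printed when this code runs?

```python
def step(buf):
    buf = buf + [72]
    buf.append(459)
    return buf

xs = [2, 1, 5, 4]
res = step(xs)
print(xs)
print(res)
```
[2, 1, 5, 4]
[2, 1, 5, 4, 72, 459]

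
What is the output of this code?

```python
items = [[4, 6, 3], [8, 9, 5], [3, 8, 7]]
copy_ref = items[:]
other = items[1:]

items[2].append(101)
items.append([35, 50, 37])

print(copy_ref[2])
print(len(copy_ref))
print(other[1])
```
[3, 8, 7, 101]
3
[3, 8, 7, 101]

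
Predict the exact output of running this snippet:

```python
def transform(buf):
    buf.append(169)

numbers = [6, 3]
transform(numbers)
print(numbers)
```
[6, 3, 169]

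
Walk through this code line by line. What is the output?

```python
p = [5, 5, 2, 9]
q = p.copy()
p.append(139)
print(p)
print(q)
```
[5, 5, 2, 9, 139]
[5, 5, 2, 9]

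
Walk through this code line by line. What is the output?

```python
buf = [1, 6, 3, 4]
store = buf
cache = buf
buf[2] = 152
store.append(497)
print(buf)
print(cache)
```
[1, 6, 152, 4, 497]
[1, 6, 152, 4, 497]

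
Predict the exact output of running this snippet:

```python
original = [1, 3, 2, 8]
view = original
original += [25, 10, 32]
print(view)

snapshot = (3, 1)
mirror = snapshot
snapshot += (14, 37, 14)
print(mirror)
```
[1, 3, 2, 8, 25, 10, 32]
(3, 1)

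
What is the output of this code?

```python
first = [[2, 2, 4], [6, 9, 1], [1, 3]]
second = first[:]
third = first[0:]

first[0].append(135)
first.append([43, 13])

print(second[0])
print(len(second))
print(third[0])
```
[2, 2, 4, 135]
3
[2, 2, 4, 135]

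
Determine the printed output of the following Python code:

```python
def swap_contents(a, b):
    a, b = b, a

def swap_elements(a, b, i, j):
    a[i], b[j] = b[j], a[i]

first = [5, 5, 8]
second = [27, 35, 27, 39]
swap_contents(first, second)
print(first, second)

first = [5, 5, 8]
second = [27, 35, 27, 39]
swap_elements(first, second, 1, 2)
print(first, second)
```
[5, 5, 8] [27, 35, 27, 39]
[5, 27, 8] [27, 35, 5, 39]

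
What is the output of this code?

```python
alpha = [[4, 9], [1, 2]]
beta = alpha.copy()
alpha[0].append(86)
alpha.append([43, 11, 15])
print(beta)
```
[[4, 9, 86], [1, 2]]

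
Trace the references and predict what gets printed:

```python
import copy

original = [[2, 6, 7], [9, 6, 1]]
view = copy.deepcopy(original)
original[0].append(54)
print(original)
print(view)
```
[[2, 6, 7, 54], [9, 6, 1]]
[[2, 6, 7], [9, 6, 1]]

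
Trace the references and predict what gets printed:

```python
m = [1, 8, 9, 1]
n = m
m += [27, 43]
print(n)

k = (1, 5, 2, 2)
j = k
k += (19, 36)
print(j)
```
[1, 8, 9, 1, 27, 43]
(1, 5, 2, 2)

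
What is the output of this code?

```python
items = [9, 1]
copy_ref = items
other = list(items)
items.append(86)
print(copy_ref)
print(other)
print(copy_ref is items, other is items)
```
[9, 1, 86]
[9, 1]
True False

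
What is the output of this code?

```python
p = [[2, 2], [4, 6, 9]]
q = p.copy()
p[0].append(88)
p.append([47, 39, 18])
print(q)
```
[[2, 2, 88], [4, 6, 9]]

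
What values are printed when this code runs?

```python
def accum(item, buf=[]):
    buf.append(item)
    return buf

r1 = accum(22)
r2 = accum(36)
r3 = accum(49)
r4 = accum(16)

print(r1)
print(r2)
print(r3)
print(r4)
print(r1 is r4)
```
[22, 36, 49, 16]
[22, 36, 49, 16]
[22, 36, 49, 16]
[22, 36, 49, 16]
True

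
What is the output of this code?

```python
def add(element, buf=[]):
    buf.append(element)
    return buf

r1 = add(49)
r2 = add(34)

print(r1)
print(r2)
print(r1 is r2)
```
[49, 34]
[49, 34]
True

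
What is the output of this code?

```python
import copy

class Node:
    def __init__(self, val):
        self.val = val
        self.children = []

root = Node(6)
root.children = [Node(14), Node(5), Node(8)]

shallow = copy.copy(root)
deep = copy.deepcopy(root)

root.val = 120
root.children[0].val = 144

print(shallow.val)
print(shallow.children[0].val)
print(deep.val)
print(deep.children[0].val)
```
6
144
6
14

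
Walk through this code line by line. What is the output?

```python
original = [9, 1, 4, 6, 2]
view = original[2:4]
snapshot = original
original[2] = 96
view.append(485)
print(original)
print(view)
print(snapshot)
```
[9, 1, 96, 6, 2]
[4, 6, 485]
[9, 1, 96, 6, 2]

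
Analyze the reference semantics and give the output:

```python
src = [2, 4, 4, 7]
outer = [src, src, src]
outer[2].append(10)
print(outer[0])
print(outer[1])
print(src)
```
[2, 4, 4, 7, 10]
[2, 4, 4, 7, 10]
[2, 4, 4, 7, 10]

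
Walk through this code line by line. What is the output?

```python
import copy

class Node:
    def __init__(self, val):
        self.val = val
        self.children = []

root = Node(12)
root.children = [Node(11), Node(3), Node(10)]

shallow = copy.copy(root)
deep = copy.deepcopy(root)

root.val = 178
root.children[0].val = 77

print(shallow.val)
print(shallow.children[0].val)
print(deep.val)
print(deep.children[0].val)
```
12
77
12
11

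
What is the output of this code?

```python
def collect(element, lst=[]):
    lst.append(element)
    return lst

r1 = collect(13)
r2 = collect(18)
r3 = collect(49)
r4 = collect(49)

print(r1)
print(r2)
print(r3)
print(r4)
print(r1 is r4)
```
[13, 18, 49, 49]
[13, 18, 49, 49]
[13, 18, 49, 49]
[13, 18, 49, 49]
True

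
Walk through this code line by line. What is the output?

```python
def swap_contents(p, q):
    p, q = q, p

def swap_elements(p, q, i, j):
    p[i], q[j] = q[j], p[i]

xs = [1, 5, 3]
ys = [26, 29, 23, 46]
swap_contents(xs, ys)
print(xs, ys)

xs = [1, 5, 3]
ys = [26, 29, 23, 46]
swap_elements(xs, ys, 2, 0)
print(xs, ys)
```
[1, 5, 3] [26, 29, 23, 46]
[1, 5, 26] [3, 29, 23, 46]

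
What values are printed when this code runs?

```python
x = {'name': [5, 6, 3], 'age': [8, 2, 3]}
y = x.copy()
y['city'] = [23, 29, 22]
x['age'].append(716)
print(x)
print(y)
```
{'name': [5, 6, 3], 'age': [8, 2, 3, 716]}
{'name': [5, 6, 3], 'age': [8, 2, 3, 716], 'city': [23, 29, 22]}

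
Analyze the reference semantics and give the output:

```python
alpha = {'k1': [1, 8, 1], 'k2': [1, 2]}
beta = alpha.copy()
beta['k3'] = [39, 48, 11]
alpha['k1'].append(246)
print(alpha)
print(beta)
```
{'k1': [1, 8, 1, 246], 'k2': [1, 2]}
{'k1': [1, 8, 1, 246], 'k2': [1, 2], 'k3': [39, 48, 11]}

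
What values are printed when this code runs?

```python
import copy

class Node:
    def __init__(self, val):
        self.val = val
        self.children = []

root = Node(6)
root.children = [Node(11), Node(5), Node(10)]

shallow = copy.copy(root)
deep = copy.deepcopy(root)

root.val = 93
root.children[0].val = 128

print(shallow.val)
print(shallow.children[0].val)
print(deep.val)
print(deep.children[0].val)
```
6
128
6
11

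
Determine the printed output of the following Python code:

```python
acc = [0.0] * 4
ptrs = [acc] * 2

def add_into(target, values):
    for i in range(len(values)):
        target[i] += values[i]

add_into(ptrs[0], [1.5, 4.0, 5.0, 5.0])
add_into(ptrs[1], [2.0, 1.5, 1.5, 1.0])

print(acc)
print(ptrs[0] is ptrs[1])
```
[3.5, 5.5, 6.5, 6.0]
True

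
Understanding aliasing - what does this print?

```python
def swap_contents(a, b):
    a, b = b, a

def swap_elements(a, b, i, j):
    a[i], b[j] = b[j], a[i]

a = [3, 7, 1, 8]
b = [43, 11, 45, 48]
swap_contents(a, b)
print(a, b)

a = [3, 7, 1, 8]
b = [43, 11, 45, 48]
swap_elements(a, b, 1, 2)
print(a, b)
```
[3, 7, 1, 8] [43, 11, 45, 48]
[3, 45, 1, 8] [43, 11, 7, 48]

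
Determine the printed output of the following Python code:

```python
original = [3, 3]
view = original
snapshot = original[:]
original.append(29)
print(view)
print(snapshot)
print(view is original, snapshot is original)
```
[3, 3, 29]
[3, 3]
True False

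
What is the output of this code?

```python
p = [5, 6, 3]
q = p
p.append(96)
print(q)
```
[5, 6, 3, 96]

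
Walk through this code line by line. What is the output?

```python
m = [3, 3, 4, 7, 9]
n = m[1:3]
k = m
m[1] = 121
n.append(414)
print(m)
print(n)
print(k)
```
[3, 121, 4, 7, 9]
[3, 4, 414]
[3, 121, 4, 7, 9]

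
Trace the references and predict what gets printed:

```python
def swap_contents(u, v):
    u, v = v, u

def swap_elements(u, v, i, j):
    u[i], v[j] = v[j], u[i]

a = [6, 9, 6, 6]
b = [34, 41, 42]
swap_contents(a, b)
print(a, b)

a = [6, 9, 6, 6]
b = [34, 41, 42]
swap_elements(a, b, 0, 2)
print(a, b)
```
[6, 9, 6, 6] [34, 41, 42]
[42, 9, 6, 6] [34, 41, 6]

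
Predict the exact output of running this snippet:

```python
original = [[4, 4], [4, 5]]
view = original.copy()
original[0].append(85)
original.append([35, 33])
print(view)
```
[[4, 4, 85], [4, 5]]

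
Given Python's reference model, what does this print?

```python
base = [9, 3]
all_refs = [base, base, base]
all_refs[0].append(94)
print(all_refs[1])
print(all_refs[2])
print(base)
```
[9, 3, 94]
[9, 3, 94]
[9, 3, 94]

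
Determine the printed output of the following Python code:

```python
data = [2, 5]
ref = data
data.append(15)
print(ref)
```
[2, 5, 15]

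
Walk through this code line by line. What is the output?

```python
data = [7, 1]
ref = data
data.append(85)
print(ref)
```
[7, 1, 85]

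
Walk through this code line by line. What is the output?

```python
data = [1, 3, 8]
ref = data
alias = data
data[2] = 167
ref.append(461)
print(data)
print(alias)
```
[1, 3, 167, 461]
[1, 3, 167, 461]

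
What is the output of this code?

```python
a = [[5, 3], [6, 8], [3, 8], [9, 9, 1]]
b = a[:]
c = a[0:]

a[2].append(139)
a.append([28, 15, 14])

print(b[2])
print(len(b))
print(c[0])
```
[3, 8, 139]
4
[5, 3]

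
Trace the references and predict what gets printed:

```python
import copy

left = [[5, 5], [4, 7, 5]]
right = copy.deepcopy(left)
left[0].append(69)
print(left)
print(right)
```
[[5, 5, 69], [4, 7, 5]]
[[5, 5], [4, 7, 5]]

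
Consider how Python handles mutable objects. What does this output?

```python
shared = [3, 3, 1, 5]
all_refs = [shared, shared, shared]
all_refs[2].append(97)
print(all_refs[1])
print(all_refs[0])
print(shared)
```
[3, 3, 1, 5, 97]
[3, 3, 1, 5, 97]
[3, 3, 1, 5, 97]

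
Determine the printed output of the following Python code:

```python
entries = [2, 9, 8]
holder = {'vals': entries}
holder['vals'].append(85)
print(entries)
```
[2, 9, 8, 85]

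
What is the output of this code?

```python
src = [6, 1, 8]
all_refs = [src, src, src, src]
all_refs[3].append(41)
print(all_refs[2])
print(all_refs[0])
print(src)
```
[6, 1, 8, 41]
[6, 1, 8, 41]
[6, 1, 8, 41]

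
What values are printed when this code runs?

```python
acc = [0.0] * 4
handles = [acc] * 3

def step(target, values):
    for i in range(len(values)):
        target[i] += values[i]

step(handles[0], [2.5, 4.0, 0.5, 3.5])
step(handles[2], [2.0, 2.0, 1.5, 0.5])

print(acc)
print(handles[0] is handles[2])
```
[4.5, 6.0, 2.0, 4.0]
True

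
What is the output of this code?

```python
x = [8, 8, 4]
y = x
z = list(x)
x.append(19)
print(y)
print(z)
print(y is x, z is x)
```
[8, 8, 4, 19]
[8, 8, 4]
True False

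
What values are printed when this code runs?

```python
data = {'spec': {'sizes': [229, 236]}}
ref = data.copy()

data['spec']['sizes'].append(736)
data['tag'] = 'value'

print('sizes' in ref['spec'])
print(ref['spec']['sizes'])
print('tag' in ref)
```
True
[229, 236, 736]
False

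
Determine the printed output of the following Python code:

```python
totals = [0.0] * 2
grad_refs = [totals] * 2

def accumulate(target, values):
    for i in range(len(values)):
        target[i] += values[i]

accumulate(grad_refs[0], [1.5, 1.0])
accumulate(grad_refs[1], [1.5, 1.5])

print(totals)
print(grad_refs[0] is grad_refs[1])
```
[3.0, 2.5]
True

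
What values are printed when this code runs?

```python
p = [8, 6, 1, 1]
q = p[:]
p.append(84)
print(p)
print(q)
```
[8, 6, 1, 1, 84]
[8, 6, 1, 1]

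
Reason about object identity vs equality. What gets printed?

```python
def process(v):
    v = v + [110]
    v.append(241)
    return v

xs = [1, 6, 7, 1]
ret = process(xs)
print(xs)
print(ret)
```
[1, 6, 7, 1]
[1, 6, 7, 1, 110, 241]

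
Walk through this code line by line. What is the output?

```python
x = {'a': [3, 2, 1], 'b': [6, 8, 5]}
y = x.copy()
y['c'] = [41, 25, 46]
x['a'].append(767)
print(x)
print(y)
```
{'a': [3, 2, 1, 767], 'b': [6, 8, 5]}
{'a': [3, 2, 1, 767], 'b': [6, 8, 5], 'c': [41, 25, 46]}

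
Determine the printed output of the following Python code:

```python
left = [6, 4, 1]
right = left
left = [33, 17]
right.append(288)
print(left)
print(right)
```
[33, 17]
[6, 4, 1, 288]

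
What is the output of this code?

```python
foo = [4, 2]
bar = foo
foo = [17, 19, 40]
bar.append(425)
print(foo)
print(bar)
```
[17, 19, 40]
[4, 2, 425]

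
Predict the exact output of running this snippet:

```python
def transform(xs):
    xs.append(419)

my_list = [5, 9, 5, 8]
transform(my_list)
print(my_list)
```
[5, 9, 5, 8, 419]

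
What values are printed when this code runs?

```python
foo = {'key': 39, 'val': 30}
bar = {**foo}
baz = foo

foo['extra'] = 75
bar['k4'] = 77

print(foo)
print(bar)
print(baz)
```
{'key': 39, 'val': 30, 'extra': 75}
{'key': 39, 'val': 30, 'k4': 77}
{'key': 39, 'val': 30, 'extra': 75}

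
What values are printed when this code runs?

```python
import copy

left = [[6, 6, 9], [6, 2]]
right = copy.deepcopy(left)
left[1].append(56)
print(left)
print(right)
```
[[6, 6, 9], [6, 2, 56]]
[[6, 6, 9], [6, 2]]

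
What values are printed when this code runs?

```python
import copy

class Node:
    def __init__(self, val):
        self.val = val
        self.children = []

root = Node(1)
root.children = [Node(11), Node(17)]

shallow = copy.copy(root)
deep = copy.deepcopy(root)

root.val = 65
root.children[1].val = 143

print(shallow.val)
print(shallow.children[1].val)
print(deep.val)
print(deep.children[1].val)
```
1
143
1
17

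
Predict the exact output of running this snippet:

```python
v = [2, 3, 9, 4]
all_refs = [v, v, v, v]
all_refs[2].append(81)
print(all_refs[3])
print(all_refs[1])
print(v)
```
[2, 3, 9, 4, 81]
[2, 3, 9, 4, 81]
[2, 3, 9, 4, 81]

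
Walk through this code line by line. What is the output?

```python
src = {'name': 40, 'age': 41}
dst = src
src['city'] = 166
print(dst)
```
{'name': 40, 'age': 41, 'city': 166}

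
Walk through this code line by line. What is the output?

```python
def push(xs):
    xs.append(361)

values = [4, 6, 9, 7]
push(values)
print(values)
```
[4, 6, 9, 7, 361]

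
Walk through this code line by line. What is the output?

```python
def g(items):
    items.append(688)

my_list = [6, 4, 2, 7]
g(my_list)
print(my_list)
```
[6, 4, 2, 7, 688]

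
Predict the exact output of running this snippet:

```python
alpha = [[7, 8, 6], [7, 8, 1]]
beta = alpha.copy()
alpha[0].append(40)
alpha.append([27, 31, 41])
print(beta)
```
[[7, 8, 6, 40], [7, 8, 1]]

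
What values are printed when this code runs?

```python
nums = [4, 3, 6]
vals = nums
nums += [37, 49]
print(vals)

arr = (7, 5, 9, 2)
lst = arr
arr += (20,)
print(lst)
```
[4, 3, 6, 37, 49]
(7, 5, 9, 2)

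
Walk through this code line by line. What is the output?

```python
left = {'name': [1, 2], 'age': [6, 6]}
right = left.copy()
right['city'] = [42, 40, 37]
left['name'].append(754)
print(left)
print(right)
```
{'name': [1, 2, 754], 'age': [6, 6]}
{'name': [1, 2, 754], 'age': [6, 6], 'city': [42, 40, 37]}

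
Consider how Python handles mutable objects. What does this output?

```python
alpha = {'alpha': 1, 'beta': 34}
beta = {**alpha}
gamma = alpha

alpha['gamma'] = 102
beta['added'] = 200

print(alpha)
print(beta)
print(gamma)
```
{'alpha': 1, 'beta': 34, 'gamma': 102}
{'alpha': 1, 'beta': 34, 'added': 200}
{'alpha': 1, 'beta': 34, 'gamma': 102}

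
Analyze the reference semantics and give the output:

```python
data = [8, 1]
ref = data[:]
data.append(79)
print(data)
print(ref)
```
[8, 1, 79]
[8, 1]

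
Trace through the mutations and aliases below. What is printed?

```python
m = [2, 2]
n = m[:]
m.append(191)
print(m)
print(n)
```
[2, 2, 191]
[2, 2]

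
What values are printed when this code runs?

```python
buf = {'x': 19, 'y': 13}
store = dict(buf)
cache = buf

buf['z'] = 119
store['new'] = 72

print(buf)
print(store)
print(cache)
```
{'x': 19, 'y': 13, 'z': 119}
{'x': 19, 'y': 13, 'new': 72}
{'x': 19, 'y': 13, 'z': 119}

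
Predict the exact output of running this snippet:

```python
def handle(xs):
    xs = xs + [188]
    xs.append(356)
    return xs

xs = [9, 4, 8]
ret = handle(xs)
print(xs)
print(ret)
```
[9, 4, 8]
[9, 4, 8, 188, 356]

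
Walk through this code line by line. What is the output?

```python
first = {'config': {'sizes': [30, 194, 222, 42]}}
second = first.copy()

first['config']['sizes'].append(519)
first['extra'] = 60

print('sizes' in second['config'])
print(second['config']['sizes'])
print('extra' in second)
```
True
[30, 194, 222, 42, 519]
False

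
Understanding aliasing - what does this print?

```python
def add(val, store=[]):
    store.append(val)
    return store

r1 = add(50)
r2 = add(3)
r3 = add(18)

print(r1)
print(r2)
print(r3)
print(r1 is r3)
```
[50, 3, 18]
[50, 3, 18]
[50, 3, 18]
True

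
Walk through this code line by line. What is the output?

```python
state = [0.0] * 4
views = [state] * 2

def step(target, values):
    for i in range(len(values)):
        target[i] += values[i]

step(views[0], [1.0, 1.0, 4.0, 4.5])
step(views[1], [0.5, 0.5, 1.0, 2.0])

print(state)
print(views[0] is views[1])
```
[1.5, 1.5, 5.0, 6.5]
True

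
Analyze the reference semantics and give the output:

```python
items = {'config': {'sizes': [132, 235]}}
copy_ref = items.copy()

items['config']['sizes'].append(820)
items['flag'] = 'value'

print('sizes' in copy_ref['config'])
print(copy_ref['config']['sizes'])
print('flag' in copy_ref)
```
True
[132, 235, 820]
False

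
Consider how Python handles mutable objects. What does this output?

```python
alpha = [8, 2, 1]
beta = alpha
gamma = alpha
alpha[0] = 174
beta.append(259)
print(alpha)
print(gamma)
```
[174, 2, 1, 259]
[174, 2, 1, 259]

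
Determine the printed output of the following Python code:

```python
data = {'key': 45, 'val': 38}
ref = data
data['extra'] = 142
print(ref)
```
{'key': 45, 'val': 38, 'extra': 142}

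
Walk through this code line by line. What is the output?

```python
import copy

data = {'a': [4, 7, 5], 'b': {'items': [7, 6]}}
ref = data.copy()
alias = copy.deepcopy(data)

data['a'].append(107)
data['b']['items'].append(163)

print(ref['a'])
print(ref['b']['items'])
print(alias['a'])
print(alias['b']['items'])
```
[4, 7, 5, 107]
[7, 6, 163]
[4, 7, 5]
[7, 6]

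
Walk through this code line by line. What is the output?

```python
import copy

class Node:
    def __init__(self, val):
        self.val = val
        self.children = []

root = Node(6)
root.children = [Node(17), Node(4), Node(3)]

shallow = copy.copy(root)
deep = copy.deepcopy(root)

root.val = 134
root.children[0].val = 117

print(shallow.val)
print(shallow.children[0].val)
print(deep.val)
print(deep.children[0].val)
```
6
117
6
17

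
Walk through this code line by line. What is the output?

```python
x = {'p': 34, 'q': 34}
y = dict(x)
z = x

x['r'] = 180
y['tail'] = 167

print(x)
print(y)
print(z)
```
{'p': 34, 'q': 34, 'r': 180}
{'p': 34, 'q': 34, 'tail': 167}
{'p': 34, 'q': 34, 'r': 180}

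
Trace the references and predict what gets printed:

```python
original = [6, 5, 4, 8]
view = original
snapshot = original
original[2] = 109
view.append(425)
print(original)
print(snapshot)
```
[6, 5, 109, 8, 425]
[6, 5, 109, 8, 425]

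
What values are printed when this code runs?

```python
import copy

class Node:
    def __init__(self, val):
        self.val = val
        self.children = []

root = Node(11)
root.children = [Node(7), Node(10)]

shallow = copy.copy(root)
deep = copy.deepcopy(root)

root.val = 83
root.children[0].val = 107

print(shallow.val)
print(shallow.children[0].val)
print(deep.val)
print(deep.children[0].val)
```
11
107
11
7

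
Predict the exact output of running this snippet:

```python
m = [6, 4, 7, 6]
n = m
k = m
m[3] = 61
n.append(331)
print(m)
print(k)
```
[6, 4, 7, 61, 331]
[6, 4, 7, 61, 331]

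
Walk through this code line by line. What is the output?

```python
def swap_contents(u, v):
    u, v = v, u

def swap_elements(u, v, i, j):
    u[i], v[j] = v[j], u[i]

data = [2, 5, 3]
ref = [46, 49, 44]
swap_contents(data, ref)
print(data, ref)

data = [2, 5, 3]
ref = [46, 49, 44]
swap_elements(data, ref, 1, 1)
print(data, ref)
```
[2, 5, 3] [46, 49, 44]
[2, 49, 3] [46, 5, 44]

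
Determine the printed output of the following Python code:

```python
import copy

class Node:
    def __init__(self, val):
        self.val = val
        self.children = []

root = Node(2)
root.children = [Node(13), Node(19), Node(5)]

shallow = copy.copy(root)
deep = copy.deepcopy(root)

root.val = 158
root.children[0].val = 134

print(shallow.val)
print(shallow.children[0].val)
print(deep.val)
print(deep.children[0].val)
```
2
134
2
13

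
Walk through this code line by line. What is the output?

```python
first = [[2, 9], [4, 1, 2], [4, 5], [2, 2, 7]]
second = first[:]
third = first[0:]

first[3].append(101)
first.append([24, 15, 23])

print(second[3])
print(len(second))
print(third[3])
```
[2, 2, 7, 101]
4
[2, 2, 7, 101]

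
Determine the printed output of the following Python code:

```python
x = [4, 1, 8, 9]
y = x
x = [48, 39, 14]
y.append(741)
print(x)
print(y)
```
[48, 39, 14]
[4, 1, 8, 9, 741]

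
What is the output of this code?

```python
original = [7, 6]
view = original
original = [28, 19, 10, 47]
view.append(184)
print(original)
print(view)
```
[28, 19, 10, 47]
[7, 6, 184]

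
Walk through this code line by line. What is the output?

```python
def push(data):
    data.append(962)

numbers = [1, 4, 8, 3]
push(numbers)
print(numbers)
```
[1, 4, 8, 3, 962]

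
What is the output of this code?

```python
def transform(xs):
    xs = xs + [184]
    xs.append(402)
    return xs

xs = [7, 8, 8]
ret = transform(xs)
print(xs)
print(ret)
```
[7, 8, 8]
[7, 8, 8, 184, 402]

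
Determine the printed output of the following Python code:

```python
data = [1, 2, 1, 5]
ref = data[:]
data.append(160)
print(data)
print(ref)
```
[1, 2, 1, 5, 160]
[1, 2, 1, 5]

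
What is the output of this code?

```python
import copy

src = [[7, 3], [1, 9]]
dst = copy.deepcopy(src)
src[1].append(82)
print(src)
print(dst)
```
[[7, 3], [1, 9, 82]]
[[7, 3], [1, 9]]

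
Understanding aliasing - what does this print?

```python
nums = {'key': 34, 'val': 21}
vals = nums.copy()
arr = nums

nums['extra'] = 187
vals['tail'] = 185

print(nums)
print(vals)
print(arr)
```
{'key': 34, 'val': 21, 'extra': 187}
{'key': 34, 'val': 21, 'tail': 185}
{'key': 34, 'val': 21, 'extra': 187}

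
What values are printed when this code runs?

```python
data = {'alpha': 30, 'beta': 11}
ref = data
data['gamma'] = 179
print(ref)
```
{'alpha': 30, 'beta': 11, 'gamma': 179}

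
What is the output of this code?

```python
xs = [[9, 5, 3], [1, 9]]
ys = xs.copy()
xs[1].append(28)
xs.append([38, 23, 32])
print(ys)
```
[[9, 5, 3], [1, 9, 28]]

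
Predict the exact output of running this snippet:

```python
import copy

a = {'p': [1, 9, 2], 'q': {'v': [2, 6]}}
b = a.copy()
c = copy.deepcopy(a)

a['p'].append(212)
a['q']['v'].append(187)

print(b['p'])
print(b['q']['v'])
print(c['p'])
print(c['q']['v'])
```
[1, 9, 2, 212]
[2, 6, 187]
[1, 9, 2]
[2, 6]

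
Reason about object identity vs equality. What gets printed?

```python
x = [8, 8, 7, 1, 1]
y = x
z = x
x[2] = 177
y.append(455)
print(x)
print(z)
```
[8, 8, 177, 1, 1, 455]
[8, 8, 177, 1, 1, 455]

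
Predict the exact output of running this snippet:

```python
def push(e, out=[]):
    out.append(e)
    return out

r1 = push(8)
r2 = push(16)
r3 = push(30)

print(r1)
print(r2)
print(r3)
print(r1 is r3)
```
[8, 16, 30]
[8, 16, 30]
[8, 16, 30]
True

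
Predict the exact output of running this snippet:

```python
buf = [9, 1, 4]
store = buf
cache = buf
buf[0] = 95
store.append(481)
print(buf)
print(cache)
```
[95, 1, 4, 481]
[95, 1, 4, 481]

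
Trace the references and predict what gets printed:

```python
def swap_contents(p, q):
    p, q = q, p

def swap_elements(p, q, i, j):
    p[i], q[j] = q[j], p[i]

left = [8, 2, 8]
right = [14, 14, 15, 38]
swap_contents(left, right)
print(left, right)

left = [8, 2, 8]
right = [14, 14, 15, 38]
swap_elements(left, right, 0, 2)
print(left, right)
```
[8, 2, 8] [14, 14, 15, 38]
[15, 2, 8] [14, 14, 8, 38]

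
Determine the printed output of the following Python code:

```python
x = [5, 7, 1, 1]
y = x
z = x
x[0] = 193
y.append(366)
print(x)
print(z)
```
[193, 7, 1, 1, 366]
[193, 7, 1, 1, 366]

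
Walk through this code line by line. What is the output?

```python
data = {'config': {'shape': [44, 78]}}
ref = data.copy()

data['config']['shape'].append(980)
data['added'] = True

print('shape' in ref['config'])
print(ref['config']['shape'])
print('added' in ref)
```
True
[44, 78, 980]
False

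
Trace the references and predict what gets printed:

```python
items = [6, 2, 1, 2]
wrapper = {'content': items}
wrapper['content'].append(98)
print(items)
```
[6, 2, 1, 2, 98]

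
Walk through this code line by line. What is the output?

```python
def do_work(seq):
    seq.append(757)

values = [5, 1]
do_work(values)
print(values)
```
[5, 1, 757]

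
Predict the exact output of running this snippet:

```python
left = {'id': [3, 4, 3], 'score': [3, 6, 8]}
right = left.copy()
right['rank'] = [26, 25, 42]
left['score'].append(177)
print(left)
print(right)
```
{'id': [3, 4, 3], 'score': [3, 6, 8, 177]}
{'id': [3, 4, 3], 'score': [3, 6, 8, 177], 'rank': [26, 25, 42]}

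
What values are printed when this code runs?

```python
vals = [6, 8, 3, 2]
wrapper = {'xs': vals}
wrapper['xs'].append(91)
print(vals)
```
[6, 8, 3, 2, 91]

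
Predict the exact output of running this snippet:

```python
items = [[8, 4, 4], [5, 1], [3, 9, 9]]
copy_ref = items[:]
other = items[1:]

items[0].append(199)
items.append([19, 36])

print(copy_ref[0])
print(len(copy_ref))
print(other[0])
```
[8, 4, 4, 199]
3
[5, 1]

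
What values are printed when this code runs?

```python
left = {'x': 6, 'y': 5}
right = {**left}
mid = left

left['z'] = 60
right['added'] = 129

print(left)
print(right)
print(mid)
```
{'x': 6, 'y': 5, 'z': 60}
{'x': 6, 'y': 5, 'added': 129}
{'x': 6, 'y': 5, 'z': 60}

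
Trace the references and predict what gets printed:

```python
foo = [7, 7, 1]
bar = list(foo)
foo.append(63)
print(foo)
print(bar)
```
[7, 7, 1, 63]
[7, 7, 1]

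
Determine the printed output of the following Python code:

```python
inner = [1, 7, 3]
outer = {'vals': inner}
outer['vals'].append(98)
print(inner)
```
[1, 7, 3, 98]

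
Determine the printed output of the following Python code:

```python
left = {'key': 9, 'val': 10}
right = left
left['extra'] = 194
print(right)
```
{'key': 9, 'val': 10, 'extra': 194}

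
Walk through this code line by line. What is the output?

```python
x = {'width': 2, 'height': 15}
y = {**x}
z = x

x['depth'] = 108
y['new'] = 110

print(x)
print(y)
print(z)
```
{'width': 2, 'height': 15, 'depth': 108}
{'width': 2, 'height': 15, 'new': 110}
{'width': 2, 'height': 15, 'depth': 108}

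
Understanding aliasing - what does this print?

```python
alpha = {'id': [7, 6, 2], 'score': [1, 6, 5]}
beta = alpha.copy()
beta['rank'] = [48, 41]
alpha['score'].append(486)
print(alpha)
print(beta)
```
{'id': [7, 6, 2], 'score': [1, 6, 5, 486]}
{'id': [7, 6, 2], 'score': [1, 6, 5, 486], 'rank': [48, 41]}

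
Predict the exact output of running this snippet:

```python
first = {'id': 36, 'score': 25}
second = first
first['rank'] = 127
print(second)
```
{'id': 36, 'score': 25, 'rank': 127}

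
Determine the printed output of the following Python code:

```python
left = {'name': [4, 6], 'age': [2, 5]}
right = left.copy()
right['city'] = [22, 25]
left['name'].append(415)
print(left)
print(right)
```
{'name': [4, 6, 415], 'age': [2, 5]}
{'name': [4, 6, 415], 'age': [2, 5], 'city': [22, 25]}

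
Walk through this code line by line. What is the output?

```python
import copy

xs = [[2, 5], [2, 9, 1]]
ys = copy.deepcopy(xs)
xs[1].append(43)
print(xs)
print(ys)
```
[[2, 5], [2, 9, 1, 43]]
[[2, 5], [2, 9, 1]]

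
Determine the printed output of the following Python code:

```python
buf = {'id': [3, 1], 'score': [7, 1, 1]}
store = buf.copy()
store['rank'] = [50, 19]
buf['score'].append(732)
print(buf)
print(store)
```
{'id': [3, 1], 'score': [7, 1, 1, 732]}
{'id': [3, 1], 'score': [7, 1, 1, 732], 'rank': [50, 19]}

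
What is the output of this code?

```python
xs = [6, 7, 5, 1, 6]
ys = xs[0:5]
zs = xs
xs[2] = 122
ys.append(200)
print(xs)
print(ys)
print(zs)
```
[6, 7, 122, 1, 6]
[6, 7, 5, 1, 6, 200]
[6, 7, 122, 1, 6]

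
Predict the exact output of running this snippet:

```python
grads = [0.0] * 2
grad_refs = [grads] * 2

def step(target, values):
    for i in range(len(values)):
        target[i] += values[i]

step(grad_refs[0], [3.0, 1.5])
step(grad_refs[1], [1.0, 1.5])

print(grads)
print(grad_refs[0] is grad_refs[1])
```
[4.0, 3.0]
True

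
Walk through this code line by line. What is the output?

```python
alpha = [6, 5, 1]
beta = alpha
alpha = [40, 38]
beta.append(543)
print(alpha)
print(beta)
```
[40, 38]
[6, 5, 1, 543]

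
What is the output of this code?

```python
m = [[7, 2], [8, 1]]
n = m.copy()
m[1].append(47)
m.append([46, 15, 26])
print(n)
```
[[7, 2], [8, 1, 47]]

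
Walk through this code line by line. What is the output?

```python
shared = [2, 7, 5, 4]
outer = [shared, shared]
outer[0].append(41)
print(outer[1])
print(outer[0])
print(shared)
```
[2, 7, 5, 4, 41]
[2, 7, 5, 4, 41]
[2, 7, 5, 4, 41]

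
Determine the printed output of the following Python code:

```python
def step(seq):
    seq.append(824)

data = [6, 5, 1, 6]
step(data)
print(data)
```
[6, 5, 1, 6, 824]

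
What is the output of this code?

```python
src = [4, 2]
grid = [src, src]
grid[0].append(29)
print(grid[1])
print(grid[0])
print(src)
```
[4, 2, 29]
[4, 2, 29]
[4, 2, 29]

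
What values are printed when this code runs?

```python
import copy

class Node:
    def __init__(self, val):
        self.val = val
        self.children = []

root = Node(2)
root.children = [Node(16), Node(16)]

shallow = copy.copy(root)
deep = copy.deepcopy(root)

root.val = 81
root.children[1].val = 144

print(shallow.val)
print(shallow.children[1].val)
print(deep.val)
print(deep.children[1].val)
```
2
144
2
16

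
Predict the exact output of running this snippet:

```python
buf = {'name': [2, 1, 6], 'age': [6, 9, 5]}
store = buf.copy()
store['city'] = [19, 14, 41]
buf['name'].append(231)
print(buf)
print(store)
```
{'name': [2, 1, 6, 231], 'age': [6, 9, 5]}
{'name': [2, 1, 6, 231], 'age': [6, 9, 5], 'city': [19, 14, 41]}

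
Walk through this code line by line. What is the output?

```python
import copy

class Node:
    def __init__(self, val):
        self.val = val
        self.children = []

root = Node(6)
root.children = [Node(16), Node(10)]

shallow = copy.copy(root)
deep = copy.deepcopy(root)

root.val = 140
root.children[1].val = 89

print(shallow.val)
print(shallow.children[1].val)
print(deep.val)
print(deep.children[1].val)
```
6
89
6
10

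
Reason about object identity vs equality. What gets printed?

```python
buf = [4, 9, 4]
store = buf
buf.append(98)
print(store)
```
[4, 9, 4, 98]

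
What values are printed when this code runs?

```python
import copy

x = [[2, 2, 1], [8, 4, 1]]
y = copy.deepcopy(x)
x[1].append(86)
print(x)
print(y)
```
[[2, 2, 1], [8, 4, 1, 86]]
[[2, 2, 1], [8, 4, 1]]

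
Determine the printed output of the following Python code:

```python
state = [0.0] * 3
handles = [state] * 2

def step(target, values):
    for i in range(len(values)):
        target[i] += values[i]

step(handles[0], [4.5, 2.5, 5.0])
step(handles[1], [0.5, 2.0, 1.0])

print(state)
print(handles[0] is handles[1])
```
[5.0, 4.5, 6.0]
True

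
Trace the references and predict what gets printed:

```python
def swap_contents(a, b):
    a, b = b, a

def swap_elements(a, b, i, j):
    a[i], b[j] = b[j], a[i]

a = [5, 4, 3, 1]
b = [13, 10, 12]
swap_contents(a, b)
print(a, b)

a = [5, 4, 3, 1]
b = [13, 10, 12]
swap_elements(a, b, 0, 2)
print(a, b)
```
[5, 4, 3, 1] [13, 10, 12]
[12, 4, 3, 1] [13, 10, 5]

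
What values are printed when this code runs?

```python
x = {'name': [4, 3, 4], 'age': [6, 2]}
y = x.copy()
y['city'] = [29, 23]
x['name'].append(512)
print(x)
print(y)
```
{'name': [4, 3, 4, 512], 'age': [6, 2]}
{'name': [4, 3, 4, 512], 'age': [6, 2], 'city': [29, 23]}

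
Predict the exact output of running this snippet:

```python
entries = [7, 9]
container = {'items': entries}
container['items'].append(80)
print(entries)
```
[7, 9, 80]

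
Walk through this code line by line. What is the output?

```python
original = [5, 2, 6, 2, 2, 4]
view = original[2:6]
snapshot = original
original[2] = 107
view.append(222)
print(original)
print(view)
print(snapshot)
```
[5, 2, 107, 2, 2, 4]
[6, 2, 2, 4, 222]
[5, 2, 107, 2, 2, 4]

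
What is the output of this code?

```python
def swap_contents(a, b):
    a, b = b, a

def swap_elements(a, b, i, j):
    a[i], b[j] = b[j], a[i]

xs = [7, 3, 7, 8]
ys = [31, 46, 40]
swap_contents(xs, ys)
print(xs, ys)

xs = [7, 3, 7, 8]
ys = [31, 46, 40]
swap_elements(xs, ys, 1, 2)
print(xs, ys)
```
[7, 3, 7, 8] [31, 46, 40]
[7, 40, 7, 8] [31, 46, 3]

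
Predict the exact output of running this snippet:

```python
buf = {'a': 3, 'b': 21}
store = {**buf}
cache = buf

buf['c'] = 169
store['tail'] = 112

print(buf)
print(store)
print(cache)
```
{'a': 3, 'b': 21, 'c': 169}
{'a': 3, 'b': 21, 'tail': 112}
{'a': 3, 'b': 21, 'c': 169}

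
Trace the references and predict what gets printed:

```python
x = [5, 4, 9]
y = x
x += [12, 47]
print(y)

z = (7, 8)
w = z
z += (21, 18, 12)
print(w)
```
[5, 4, 9, 12, 47]
(7, 8)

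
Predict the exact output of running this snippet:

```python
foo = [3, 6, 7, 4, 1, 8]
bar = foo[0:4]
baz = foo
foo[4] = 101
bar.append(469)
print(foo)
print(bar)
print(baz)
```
[3, 6, 7, 4, 101, 8]
[3, 6, 7, 4, 469]
[3, 6, 7, 4, 101, 8]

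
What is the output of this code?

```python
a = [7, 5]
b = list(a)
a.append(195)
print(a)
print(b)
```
[7, 5, 195]
[7, 5]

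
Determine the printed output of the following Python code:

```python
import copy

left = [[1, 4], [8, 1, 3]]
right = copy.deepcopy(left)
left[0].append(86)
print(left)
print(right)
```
[[1, 4, 86], [8, 1, 3]]
[[1, 4], [8, 1, 3]]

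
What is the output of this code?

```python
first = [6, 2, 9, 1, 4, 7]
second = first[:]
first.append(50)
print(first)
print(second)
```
[6, 2, 9, 1, 4, 7, 50]
[6, 2, 9, 1, 4, 7]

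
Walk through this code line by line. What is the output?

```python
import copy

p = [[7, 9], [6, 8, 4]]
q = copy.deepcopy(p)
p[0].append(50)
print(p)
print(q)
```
[[7, 9, 50], [6, 8, 4]]
[[7, 9], [6, 8, 4]]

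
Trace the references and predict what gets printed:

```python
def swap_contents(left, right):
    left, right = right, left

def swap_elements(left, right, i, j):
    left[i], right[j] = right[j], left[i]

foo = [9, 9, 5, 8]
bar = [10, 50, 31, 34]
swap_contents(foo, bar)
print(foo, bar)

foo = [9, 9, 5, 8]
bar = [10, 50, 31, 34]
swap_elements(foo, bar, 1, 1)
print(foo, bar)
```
[9, 9, 5, 8] [10, 50, 31, 34]
[9, 50, 5, 8] [10, 9, 31, 34]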